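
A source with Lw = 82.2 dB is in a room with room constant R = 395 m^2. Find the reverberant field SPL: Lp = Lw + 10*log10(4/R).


4/R = 4/395 = 0.0101266
Lp = 82.2 + 10*log10(0.0101266) = 62.255 dB


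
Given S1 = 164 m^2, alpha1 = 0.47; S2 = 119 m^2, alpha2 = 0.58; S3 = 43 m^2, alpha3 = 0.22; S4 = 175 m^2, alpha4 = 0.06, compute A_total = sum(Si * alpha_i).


164 * 0.47 = 77.08
119 * 0.58 = 69.02
43 * 0.22 = 9.46
175 * 0.06 = 10.5
A_total = 77.08 + 69.02 + 9.46 + 10.5 = 166.06 m^2


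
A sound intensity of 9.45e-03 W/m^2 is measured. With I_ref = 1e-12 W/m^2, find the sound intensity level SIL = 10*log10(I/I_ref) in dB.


I / I_ref = 9.45e-03 / 1e-12 = 9.45e+09
SIL = 10 * log10(9.45e+09) = 99.754 dB


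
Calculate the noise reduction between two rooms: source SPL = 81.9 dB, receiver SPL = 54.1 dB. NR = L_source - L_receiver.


NR = L_source - L_receiver (difference between source and receiving room levels)
NR = 81.9 - 54.1 = 27.8 dB


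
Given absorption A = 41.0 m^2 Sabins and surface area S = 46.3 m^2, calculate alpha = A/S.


Absorption coefficient = absorbed power / incident power
alpha = A / S = 41.0 / 46.3 = 0.88553


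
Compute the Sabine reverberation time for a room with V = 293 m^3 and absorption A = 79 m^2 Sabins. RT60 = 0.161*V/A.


RT60 = 0.161 * 293 / 79 = 0.59713 s


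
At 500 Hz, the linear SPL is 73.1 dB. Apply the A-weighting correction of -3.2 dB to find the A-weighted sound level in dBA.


A-weighting table: 500 Hz -> -3.2 dB correction
SPL_A = SPL + correction = 73.1 + (-3.2) = 69.9 dBA


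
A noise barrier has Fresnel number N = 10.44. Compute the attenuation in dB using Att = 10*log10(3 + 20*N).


3 + 20*N = 3 + 20*10.44 = 211.8
Att = 10*log10(211.8) = 23.259 dB


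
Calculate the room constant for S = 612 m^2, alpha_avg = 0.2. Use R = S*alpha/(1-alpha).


R = 612 * 0.2 / (1 - 0.2) = 153 m^2


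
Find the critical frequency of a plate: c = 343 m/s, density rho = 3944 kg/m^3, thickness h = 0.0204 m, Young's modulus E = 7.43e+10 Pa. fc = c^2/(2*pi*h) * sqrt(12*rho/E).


12*rho/E = 12*3944/7.43e+10 = 6.36985e-07
sqrt(12*rho/E) = sqrt(6.36985e-07) = 0.000798113
c^2/(2*pi*h) = 343^2/(2*pi*0.0204) = 917864
fc = 917864 * 0.000798113 = 732.56 Hz


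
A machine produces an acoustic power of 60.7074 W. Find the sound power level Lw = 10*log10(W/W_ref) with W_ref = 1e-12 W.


W / W_ref = 60.7074 / 1e-12 = 6.07074e+13
Lw = 10 * log10(6.07074e+13) = 137.83 dB


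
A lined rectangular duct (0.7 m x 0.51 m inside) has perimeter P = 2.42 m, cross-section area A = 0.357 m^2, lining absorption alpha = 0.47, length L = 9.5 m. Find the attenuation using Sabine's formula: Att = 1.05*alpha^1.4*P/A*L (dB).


alpha^1.4 = 0.47^1.4 = 0.347486
Attenuation rate = 1.05 * alpha^1.4 * P / A
= 1.05 * 0.347486 * 2.42 / 0.357 = 2.47328 dB/m
Total Att = 2.47328 * 9.5 = 23.496 dB


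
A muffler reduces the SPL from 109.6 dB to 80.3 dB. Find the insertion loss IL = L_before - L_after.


Insertion loss = SPL without muffler - SPL with muffler
IL = 109.6 - 80.3 = 29.3 dB


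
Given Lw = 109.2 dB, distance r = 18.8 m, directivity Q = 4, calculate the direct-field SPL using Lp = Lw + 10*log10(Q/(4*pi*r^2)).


4*pi*r^2 = 4*pi*18.8^2 = 4441.46 m^2
Q / (4*pi*r^2) = 4 / 4441.46 = 0.000900605
Lp = 109.2 + 10*log10(0.000900605) = 78.745 dB


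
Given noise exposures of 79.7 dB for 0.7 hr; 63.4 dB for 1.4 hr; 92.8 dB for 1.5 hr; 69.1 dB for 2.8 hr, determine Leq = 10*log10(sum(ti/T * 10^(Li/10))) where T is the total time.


T_total = 0.7 + 1.4 + 1.5 + 2.8 = 6.4 hr
(0.7/6.4) * 10^(79.7/10) = 1.02075e+07
(1.4/6.4) * 10^(63.4/10) = 478573
(1.5/6.4) * 10^(92.8/10) = 4.46592e+08
(2.8/6.4) * 10^(69.1/10) = 3.55613e+06
Sum = 1.02075e+07 + 478573 + 4.46592e+08 + 3.55613e+06 = 4.60834e+08
Leq = 10*log10(4.60834e+08) = 86.635 dB


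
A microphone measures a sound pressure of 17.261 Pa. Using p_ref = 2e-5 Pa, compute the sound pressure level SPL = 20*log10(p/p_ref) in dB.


p / p_ref = 17.261 / 2e-5 = 863050
SPL = 20 * log10(863050) = 118.72 dB


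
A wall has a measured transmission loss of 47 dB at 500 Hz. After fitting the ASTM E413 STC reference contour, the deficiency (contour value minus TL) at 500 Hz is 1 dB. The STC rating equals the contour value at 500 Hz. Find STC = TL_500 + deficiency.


By ASTM E413, STC = value of the fitted reference contour at 500 Hz.
Contour value at 500 Hz = TL_500 + deficiency = 47 + 1 = 48
STC = 48


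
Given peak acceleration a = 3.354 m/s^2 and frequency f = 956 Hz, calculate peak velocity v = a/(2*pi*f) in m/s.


omega = 2*pi*f = 2*pi*956 = 6006.73 rad/s
v = a / omega = 3.354 / 6006.73 = 0.00055837 m/s


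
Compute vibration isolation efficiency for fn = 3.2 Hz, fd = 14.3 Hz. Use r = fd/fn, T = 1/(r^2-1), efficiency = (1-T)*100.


r = 14.3 / 3.2 = 4.46875
r^2 - 1 = 4.46875^2 - 1 = 18.9697
T = 1/18.9697 = 0.0527156
Efficiency = (1 - 0.0527156)*100 = 94.728 %


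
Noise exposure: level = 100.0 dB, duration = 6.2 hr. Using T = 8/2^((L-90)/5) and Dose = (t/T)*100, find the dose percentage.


T_allowed = 8 / 2^((100.0 - 90)/5) = 2 hr
Dose = 6.2 / 2 * 100 = 310 %


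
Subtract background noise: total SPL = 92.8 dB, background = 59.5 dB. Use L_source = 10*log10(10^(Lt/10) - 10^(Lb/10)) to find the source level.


10^(92.8/10) = 1.90546e+09
10^(59.5/10) = 891251
Difference = 1.90546e+09 - 891251 = 1.90457e+09
L_source = 10*log10(1.90457e+09) = 92.798 dB


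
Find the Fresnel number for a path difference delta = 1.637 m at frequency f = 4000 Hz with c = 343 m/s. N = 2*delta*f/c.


N = 2*delta*f/c = 2*delta/lambda, where lambda = c/f
lambda = 343 / 4000 = 0.08575 m
N = 2 * 1.637 / 0.08575 = 38.181


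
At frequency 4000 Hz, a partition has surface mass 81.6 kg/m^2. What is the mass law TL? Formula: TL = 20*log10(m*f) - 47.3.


m * f = 81.6 * 4000 = 326400
20*log10(326400) = 110.275 dB
TL = 110.275 - 47.3 = 62.975 dB


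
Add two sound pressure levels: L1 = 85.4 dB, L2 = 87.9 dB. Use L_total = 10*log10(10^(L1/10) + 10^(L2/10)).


10^(85.4/10) = 3.46737e+08
10^(87.9/10) = 6.16595e+08
Sum = 3.46737e+08 + 6.16595e+08 = 9.63332e+08
L_total = 10*log10(9.63332e+08) = 89.838 dB


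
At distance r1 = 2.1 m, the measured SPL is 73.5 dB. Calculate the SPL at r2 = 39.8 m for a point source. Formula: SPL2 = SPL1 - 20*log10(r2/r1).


r2/r1 = 39.8/2.1 = 18.9524
Correction = 20*log10(18.9524) = 25.5533 dB
SPL2 = 73.5 - 25.5533 = 47.947 dB


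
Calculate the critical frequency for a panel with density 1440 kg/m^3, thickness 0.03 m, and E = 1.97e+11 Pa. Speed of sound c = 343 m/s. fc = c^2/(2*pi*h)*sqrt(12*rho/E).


12*rho/E = 12*1440/1.97e+11 = 8.77157e-08
sqrt(12*rho/E) = sqrt(8.77157e-08) = 0.000296168
c^2/(2*pi*h) = 343^2/(2*pi*0.03) = 624147
fc = 624147 * 0.000296168 = 184.85 Hz


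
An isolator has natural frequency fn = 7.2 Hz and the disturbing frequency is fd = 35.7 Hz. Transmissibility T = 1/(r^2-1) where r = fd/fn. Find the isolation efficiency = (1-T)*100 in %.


r = 35.7 / 7.2 = 4.95833
r^2 - 1 = 4.95833^2 - 1 = 23.585
T = 1/23.585 = 0.0423998
Efficiency = (1 - 0.0423998)*100 = 95.76 %


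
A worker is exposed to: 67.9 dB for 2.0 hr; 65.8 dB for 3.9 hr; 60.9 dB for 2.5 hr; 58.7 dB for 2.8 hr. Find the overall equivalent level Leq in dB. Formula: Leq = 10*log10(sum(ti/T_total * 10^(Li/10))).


T_total = 2.0 + 3.9 + 2.5 + 2.8 = 11.2 hr
(2.0/11.2) * 10^(67.9/10) = 1.10106e+06
(3.9/11.2) * 10^(65.8/10) = 1.32387e+06
(2.5/11.2) * 10^(60.9/10) = 274614
(2.8/11.2) * 10^(58.7/10) = 185328
Sum = 1.10106e+06 + 1.32387e+06 + 274614 + 185328 = 2.88487e+06
Leq = 10*log10(2.88487e+06) = 64.601 dB


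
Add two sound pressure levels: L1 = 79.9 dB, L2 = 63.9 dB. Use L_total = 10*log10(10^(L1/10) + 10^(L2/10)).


10^(79.9/10) = 9.77237e+07
10^(63.9/10) = 2.45471e+06
Sum = 9.77237e+07 + 2.45471e+06 = 1.00178e+08
L_total = 10*log10(1.00178e+08) = 80.008 dB


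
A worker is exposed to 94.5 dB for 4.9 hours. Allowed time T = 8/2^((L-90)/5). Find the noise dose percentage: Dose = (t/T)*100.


T_allowed = 8 / 2^((94.5 - 90)/5) = 4.28709 hr
Dose = 4.9 / 4.28709 * 100 = 114.3 %


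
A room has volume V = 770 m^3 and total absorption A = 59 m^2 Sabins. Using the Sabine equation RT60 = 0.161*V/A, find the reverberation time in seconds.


RT60 = 0.161 * 770 / 59 = 2.1012 s


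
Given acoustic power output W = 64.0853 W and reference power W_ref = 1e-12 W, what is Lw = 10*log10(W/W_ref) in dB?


W / W_ref = 64.0853 / 1e-12 = 6.40853e+13
Lw = 10 * log10(6.40853e+13) = 138.07 dB


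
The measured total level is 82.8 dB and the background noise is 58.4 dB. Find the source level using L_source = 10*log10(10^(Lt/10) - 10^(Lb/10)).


10^(82.8/10) = 1.90546e+08
10^(58.4/10) = 691831
Difference = 1.90546e+08 - 691831 = 1.89854e+08
L_source = 10*log10(1.89854e+08) = 82.784 dB


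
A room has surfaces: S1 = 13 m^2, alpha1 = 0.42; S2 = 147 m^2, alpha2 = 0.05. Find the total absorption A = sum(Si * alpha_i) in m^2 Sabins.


13 * 0.42 = 5.46
147 * 0.05 = 7.35
A_total = 5.46 + 7.35 = 12.81 m^2


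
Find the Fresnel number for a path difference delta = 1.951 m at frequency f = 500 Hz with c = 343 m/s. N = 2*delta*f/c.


N = 2*delta*f/c = 2*delta/lambda, where lambda = c/f
lambda = 343 / 500 = 0.686 m
N = 2 * 1.951 / 0.686 = 5.688


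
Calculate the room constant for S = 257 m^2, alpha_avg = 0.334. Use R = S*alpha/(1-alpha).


R = 257 * 0.334 / (1 - 0.334) = 128.89 m^2


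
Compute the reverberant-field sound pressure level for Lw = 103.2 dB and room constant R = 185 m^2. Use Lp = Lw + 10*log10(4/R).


4/R = 4/185 = 0.0216216
Lp = 103.2 + 10*log10(0.0216216) = 86.549 dB


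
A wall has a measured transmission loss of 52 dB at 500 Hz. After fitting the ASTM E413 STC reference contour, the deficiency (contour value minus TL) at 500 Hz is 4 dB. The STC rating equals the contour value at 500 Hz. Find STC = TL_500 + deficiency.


By ASTM E413, STC = value of the fitted reference contour at 500 Hz.
Contour value at 500 Hz = TL_500 + deficiency = 52 + 4 = 56
STC = 56


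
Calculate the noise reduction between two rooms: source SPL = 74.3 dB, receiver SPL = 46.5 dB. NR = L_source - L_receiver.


NR = L_source - L_receiver (difference between source and receiving room levels)
NR = 74.3 - 46.5 = 27.8 dB


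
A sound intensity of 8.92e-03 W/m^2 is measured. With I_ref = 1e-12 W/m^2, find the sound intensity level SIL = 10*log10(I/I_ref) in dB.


I / I_ref = 8.92e-03 / 1e-12 = 8.92e+09
SIL = 10 * log10(8.92e+09) = 99.504 dB


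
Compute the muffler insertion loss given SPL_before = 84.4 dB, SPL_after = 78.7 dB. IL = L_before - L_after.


Insertion loss = SPL without muffler - SPL with muffler
IL = 84.4 - 78.7 = 5.7 dB


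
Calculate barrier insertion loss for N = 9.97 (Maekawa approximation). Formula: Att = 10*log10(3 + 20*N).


3 + 20*N = 3 + 20*9.97 = 202.4
Att = 10*log10(202.4) = 23.062 dB


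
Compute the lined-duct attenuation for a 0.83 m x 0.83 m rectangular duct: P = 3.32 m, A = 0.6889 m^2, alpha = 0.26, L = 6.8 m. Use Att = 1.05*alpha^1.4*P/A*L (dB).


alpha^1.4 = 0.26^1.4 = 0.151692
Attenuation rate = 1.05 * alpha^1.4 * P / A
= 1.05 * 0.151692 * 3.32 / 0.6889 = 0.767598 dB/m
Total Att = 0.767598 * 6.8 = 5.2197 dB


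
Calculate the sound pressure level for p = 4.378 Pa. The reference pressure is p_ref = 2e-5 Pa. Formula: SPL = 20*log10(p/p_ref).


p / p_ref = 4.378 / 2e-5 = 218900
SPL = 20 * log10(218900) = 106.8 dB


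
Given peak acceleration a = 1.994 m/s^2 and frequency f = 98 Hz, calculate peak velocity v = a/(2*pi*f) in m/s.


omega = 2*pi*f = 2*pi*98 = 615.752 rad/s
v = a / omega = 1.994 / 615.752 = 0.0032383 m/s


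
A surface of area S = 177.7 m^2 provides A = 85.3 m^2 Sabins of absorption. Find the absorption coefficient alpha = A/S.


Absorption coefficient = absorbed power / incident power
alpha = A / S = 85.3 / 177.7 = 0.48002


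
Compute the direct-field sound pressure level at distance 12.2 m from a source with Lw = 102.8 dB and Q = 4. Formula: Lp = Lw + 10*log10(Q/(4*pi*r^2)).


4*pi*r^2 = 4*pi*12.2^2 = 1870.38 m^2
Q / (4*pi*r^2) = 4 / 1870.38 = 0.0021386
Lp = 102.8 + 10*log10(0.0021386) = 76.101 dB


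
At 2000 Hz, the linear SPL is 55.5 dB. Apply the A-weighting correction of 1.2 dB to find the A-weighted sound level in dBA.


A-weighting table: 2000 Hz -> 1.2 dB correction
SPL_A = SPL + correction = 55.5 + (1.2) = 56.7 dBA


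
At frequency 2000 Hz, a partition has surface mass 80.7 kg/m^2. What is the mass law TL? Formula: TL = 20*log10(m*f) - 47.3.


m * f = 80.7 * 2000 = 161400
20*log10(161400) = 104.158 dB
TL = 104.158 - 47.3 = 56.858 dB


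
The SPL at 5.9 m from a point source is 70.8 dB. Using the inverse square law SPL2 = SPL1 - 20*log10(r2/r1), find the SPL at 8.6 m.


r2/r1 = 8.6/5.9 = 1.45763
Correction = 20*log10(1.45763) = 3.27295 dB
SPL2 = 70.8 - 3.27295 = 67.527 dB


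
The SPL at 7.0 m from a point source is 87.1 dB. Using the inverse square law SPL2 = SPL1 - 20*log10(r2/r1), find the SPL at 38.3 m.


r2/r1 = 38.3/7.0 = 5.47143
Correction = 20*log10(5.47143) = 14.762 dB
SPL2 = 87.1 - 14.762 = 72.338 dB


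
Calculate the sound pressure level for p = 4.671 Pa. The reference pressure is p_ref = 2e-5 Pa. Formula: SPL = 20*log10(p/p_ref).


p / p_ref = 4.671 / 2e-5 = 233550
SPL = 20 * log10(233550) = 107.37 dB


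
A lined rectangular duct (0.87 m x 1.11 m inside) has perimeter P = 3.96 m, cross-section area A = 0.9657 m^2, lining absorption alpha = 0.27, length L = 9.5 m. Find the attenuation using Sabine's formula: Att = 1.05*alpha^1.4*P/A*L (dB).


alpha^1.4 = 0.27^1.4 = 0.159922
Attenuation rate = 1.05 * alpha^1.4 * P / A
= 1.05 * 0.159922 * 3.96 / 0.9657 = 0.688574 dB/m
Total Att = 0.688574 * 9.5 = 6.5415 dB


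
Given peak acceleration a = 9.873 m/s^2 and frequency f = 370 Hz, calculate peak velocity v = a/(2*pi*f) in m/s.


omega = 2*pi*f = 2*pi*370 = 2324.78 rad/s
v = a / omega = 9.873 / 2324.78 = 0.0042469 m/s


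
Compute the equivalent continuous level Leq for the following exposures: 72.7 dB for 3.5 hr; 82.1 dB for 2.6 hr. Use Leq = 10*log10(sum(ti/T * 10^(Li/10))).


T_total = 3.5 + 2.6 = 6.1 hr
(3.5/6.1) * 10^(72.7/10) = 1.06841e+07
(2.6/6.1) * 10^(82.1/10) = 6.91263e+07
Sum = 1.06841e+07 + 6.91263e+07 = 7.98104e+07
Leq = 10*log10(7.98104e+07) = 79.021 dB


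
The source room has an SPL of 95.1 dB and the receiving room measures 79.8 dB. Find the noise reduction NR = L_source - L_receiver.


NR = L_source - L_receiver (difference between source and receiving room levels)
NR = 95.1 - 79.8 = 15.3 dB


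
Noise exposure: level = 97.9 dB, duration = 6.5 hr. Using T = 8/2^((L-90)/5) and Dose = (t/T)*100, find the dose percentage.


T_allowed = 8 / 2^((97.9 - 90)/5) = 2.67586 hr
Dose = 6.5 / 2.67586 * 100 = 242.91 %


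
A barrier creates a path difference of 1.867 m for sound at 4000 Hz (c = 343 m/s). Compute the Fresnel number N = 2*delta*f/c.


N = 2*delta*f/c = 2*delta/lambda, where lambda = c/f
lambda = 343 / 4000 = 0.08575 m
N = 2 * 1.867 / 0.08575 = 43.545


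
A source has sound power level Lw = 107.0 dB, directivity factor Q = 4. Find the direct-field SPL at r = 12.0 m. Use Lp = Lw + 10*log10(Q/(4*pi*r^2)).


4*pi*r^2 = 4*pi*12.0^2 = 1809.56 m^2
Q / (4*pi*r^2) = 4 / 1809.56 = 0.00221048
Lp = 107.0 + 10*log10(0.00221048) = 80.445 dB


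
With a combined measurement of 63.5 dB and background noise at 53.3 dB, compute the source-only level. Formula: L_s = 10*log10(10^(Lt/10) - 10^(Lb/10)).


10^(63.5/10) = 2.23872e+06
10^(53.3/10) = 213796
Difference = 2.23872e+06 - 213796 = 2.02492e+06
L_source = 10*log10(2.02492e+06) = 63.064 dB


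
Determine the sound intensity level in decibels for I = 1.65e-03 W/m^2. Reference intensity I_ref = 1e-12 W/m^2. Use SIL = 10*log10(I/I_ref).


I / I_ref = 1.65e-03 / 1e-12 = 1.65e+09
SIL = 10 * log10(1.65e+09) = 92.175 dB


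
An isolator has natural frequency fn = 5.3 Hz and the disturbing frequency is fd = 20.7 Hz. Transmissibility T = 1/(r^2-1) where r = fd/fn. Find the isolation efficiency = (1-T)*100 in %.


r = 20.7 / 5.3 = 3.90566
r^2 - 1 = 3.90566^2 - 1 = 14.2542
T = 1/14.2542 = 0.0701548
Efficiency = (1 - 0.0701548)*100 = 92.985 %


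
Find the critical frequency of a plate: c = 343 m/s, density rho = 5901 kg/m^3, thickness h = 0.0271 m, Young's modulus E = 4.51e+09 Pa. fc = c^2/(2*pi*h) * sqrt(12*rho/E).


12*rho/E = 12*5901/4.51e+09 = 1.57011e-05
sqrt(12*rho/E) = sqrt(1.57011e-05) = 0.00396246
c^2/(2*pi*h) = 343^2/(2*pi*0.0271) = 690938
fc = 690938 * 0.00396246 = 2737.8 Hz


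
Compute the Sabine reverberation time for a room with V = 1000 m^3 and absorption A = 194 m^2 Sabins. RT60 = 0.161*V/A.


RT60 = 0.161 * 1000 / 194 = 0.8299 s


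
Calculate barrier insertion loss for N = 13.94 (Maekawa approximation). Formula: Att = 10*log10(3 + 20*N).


3 + 20*N = 3 + 20*13.94 = 281.8
Att = 10*log10(281.8) = 24.499 dB


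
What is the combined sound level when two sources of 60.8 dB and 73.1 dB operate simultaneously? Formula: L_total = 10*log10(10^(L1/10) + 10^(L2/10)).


10^(60.8/10) = 1.20226e+06
10^(73.1/10) = 2.04174e+07
Sum = 1.20226e+06 + 2.04174e+07 = 2.16197e+07
L_total = 10*log10(2.16197e+07) = 73.348 dB


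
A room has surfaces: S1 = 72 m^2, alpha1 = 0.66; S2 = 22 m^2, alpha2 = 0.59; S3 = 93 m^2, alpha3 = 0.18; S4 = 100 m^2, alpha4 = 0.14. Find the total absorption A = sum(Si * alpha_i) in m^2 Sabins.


72 * 0.66 = 47.52
22 * 0.59 = 12.98
93 * 0.18 = 16.74
100 * 0.14 = 14
A_total = 47.52 + 12.98 + 16.74 + 14 = 91.24 m^2


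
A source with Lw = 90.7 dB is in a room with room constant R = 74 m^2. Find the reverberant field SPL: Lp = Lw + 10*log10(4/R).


4/R = 4/74 = 0.0540541
Lp = 90.7 + 10*log10(0.0540541) = 78.028 dB


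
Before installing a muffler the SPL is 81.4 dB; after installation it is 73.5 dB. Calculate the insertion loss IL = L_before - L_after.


Insertion loss = SPL without muffler - SPL with muffler
IL = 81.4 - 73.5 = 7.9 dB


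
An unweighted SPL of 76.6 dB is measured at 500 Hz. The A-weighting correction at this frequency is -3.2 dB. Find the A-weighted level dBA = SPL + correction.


A-weighting table: 500 Hz -> -3.2 dB correction
SPL_A = SPL + correction = 76.6 + (-3.2) = 73.4 dBA


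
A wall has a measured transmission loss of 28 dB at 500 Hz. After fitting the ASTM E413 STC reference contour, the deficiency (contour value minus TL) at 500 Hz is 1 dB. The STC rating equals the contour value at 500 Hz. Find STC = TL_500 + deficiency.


By ASTM E413, STC = value of the fitted reference contour at 500 Hz.
Contour value at 500 Hz = TL_500 + deficiency = 28 + 1 = 29
STC = 29


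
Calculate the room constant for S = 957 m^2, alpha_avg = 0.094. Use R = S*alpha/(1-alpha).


R = 957 * 0.094 / (1 - 0.094) = 99.291 m^2


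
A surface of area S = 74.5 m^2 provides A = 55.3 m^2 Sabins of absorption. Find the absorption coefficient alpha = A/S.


Absorption coefficient = absorbed power / incident power
alpha = A / S = 55.3 / 74.5 = 0.74228


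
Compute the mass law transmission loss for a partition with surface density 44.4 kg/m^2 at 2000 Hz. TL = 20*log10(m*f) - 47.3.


m * f = 44.4 * 2000 = 88800
20*log10(88800) = 98.9683 dB
TL = 98.9683 - 47.3 = 51.668 dB


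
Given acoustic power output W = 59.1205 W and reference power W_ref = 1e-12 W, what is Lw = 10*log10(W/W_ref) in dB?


W / W_ref = 59.1205 / 1e-12 = 5.91205e+13
Lw = 10 * log10(5.91205e+13) = 137.72 dB


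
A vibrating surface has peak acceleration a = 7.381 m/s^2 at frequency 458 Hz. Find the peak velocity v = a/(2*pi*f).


omega = 2*pi*f = 2*pi*458 = 2877.7 rad/s
v = a / omega = 7.381 / 2877.7 = 0.0025649 m/s


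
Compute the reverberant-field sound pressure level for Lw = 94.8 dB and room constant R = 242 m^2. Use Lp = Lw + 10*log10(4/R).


4/R = 4/242 = 0.0165289
Lp = 94.8 + 10*log10(0.0165289) = 76.982 dB


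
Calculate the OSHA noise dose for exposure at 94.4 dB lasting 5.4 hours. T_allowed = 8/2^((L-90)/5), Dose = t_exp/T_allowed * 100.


T_allowed = 8 / 2^((94.4 - 90)/5) = 4.34694 hr
Dose = 5.4 / 4.34694 * 100 = 124.23 %


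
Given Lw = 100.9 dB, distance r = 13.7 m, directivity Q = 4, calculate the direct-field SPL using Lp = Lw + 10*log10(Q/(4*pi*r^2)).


4*pi*r^2 = 4*pi*13.7^2 = 2358.58 m^2
Q / (4*pi*r^2) = 4 / 2358.58 = 0.00169594
Lp = 100.9 + 10*log10(0.00169594) = 73.194 dB


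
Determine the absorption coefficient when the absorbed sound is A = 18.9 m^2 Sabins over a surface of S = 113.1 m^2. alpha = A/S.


Absorption coefficient = absorbed power / incident power
alpha = A / S = 18.9 / 113.1 = 0.16711


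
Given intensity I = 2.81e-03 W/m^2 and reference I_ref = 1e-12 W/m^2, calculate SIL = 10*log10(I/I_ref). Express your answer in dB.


I / I_ref = 2.81e-03 / 1e-12 = 2.81e+09
SIL = 10 * log10(2.81e+09) = 94.487 dB


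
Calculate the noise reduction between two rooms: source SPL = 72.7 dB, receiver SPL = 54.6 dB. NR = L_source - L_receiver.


NR = L_source - L_receiver (difference between source and receiving room levels)
NR = 72.7 - 54.6 = 18.1 dB


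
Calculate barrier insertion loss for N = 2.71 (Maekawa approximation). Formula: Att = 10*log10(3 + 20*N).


3 + 20*N = 3 + 20*2.71 = 57.2
Att = 10*log10(57.2) = 17.574 dB


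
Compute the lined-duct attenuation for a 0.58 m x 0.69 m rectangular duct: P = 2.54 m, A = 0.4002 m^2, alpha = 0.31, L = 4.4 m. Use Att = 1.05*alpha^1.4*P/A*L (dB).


alpha^1.4 = 0.31^1.4 = 0.194047
Attenuation rate = 1.05 * alpha^1.4 * P / A
= 1.05 * 0.194047 * 2.54 / 0.4002 = 1.29316 dB/m
Total Att = 1.29316 * 4.4 = 5.6899 dB


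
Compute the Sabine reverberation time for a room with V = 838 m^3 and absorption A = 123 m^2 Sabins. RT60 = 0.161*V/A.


RT60 = 0.161 * 838 / 123 = 1.0969 s


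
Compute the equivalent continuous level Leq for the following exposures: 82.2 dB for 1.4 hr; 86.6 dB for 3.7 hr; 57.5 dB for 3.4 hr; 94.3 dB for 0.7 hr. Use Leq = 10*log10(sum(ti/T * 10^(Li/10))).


T_total = 1.4 + 3.7 + 3.4 + 0.7 = 9.2 hr
(1.4/9.2) * 10^(82.2/10) = 2.52546e+07
(3.7/9.2) * 10^(86.6/10) = 1.83829e+08
(3.4/9.2) * 10^(57.5/10) = 207822
(0.7/9.2) * 10^(94.3/10) = 2.04791e+08
Sum = 2.52546e+07 + 1.83829e+08 + 207822 + 2.04791e+08 = 4.14082e+08
Leq = 10*log10(4.14082e+08) = 86.171 dB


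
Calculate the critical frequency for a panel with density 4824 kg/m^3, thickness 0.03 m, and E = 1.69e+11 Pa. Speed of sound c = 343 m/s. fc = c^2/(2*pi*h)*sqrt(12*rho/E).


12*rho/E = 12*4824/1.69e+11 = 3.42533e-07
sqrt(12*rho/E) = sqrt(3.42533e-07) = 0.000585263
c^2/(2*pi*h) = 343^2/(2*pi*0.03) = 624147
fc = 624147 * 0.000585263 = 365.29 Hz


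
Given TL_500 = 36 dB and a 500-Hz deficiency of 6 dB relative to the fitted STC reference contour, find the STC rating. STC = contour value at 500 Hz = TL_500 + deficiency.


By ASTM E413, STC = value of the fitted reference contour at 500 Hz.
Contour value at 500 Hz = TL_500 + deficiency = 36 + 6 = 42
STC = 42


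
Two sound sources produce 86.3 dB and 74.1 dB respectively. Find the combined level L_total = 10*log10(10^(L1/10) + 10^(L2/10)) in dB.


10^(86.3/10) = 4.2658e+08
10^(74.1/10) = 2.5704e+07
Sum = 4.2658e+08 + 2.5704e+07 = 4.52284e+08
L_total = 10*log10(4.52284e+08) = 86.554 dB


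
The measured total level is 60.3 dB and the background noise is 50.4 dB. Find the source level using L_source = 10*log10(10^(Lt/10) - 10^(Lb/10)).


10^(60.3/10) = 1.07152e+06
10^(50.4/10) = 109648
Difference = 1.07152e+06 - 109648 = 961872
L_source = 10*log10(961872) = 59.831 dB


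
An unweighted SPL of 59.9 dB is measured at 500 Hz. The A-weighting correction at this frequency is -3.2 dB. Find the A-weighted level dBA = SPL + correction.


A-weighting table: 500 Hz -> -3.2 dB correction
SPL_A = SPL + correction = 59.9 + (-3.2) = 56.7 dBA


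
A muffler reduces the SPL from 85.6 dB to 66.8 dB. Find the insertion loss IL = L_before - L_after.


Insertion loss = SPL without muffler - SPL with muffler
IL = 85.6 - 66.8 = 18.8 dB


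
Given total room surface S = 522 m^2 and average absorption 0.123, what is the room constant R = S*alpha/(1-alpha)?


R = 522 * 0.123 / (1 - 0.123) = 73.211 m^2


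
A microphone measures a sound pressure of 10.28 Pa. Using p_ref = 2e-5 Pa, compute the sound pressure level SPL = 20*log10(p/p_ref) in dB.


p / p_ref = 10.28 / 2e-5 = 514000
SPL = 20 * log10(514000) = 114.22 dB


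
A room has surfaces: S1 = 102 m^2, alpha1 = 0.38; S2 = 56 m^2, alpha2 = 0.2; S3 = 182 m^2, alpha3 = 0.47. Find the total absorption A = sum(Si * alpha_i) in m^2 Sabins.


102 * 0.38 = 38.76
56 * 0.2 = 11.2
182 * 0.47 = 85.54
A_total = 38.76 + 11.2 + 85.54 = 135.5 m^2


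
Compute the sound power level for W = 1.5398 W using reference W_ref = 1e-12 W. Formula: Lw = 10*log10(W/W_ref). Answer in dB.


W / W_ref = 1.5398 / 1e-12 = 1.5398e+12
Lw = 10 * log10(1.5398e+12) = 121.87 dB


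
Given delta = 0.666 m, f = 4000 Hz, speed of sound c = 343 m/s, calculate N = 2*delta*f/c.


N = 2*delta*f/c = 2*delta/lambda, where lambda = c/f
lambda = 343 / 4000 = 0.08575 m
N = 2 * 0.666 / 0.08575 = 15.534


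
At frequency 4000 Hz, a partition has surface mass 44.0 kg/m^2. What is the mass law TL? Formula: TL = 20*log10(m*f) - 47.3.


m * f = 44.0 * 4000 = 176000
20*log10(176000) = 104.91 dB
TL = 104.91 - 47.3 = 57.61 dB


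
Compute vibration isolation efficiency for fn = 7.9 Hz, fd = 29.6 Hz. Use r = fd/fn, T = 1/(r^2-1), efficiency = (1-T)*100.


r = 29.6 / 7.9 = 3.74684
r^2 - 1 = 3.74684^2 - 1 = 13.0388
T = 1/13.0388 = 0.0766942
Efficiency = (1 - 0.0766942)*100 = 92.331 %


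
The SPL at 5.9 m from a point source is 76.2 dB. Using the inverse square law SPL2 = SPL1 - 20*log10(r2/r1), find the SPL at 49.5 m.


r2/r1 = 49.5/5.9 = 8.38983
Correction = 20*log10(8.38983) = 18.4751 dB
SPL2 = 76.2 - 18.4751 = 57.725 dB


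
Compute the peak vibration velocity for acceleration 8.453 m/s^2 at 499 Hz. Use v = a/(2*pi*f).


omega = 2*pi*f = 2*pi*499 = 3135.31 rad/s
v = a / omega = 8.453 / 3135.31 = 0.0026961 m/s


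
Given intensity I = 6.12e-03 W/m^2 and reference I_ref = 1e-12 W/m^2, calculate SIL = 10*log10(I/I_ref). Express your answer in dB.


I / I_ref = 6.12e-03 / 1e-12 = 6.12e+09
SIL = 10 * log10(6.12e+09) = 97.868 dB


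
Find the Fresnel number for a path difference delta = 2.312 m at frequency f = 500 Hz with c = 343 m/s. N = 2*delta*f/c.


N = 2*delta*f/c = 2*delta/lambda, where lambda = c/f
lambda = 343 / 500 = 0.686 m
N = 2 * 2.312 / 0.686 = 6.7405


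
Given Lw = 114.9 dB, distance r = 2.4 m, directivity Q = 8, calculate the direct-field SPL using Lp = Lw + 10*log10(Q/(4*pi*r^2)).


4*pi*r^2 = 4*pi*2.4^2 = 72.3823 m^2
Q / (4*pi*r^2) = 8 / 72.3823 = 0.110524
Lp = 114.9 + 10*log10(0.110524) = 105.33 dB


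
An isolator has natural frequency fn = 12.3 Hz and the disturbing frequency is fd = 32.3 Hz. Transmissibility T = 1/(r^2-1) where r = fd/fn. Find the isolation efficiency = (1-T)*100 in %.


r = 32.3 / 12.3 = 2.62602
r^2 - 1 = 2.62602^2 - 1 = 5.89598
T = 1/5.89598 = 0.169607
Efficiency = (1 - 0.169607)*100 = 83.039 %


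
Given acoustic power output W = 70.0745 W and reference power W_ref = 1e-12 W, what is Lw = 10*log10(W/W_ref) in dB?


W / W_ref = 70.0745 / 1e-12 = 7.00745e+13
Lw = 10 * log10(7.00745e+13) = 138.46 dB


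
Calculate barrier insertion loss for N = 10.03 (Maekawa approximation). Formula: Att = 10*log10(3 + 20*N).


3 + 20*N = 3 + 20*10.03 = 203.6
Att = 10*log10(203.6) = 23.088 dB


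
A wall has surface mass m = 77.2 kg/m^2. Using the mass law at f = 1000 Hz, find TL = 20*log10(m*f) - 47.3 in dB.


m * f = 77.2 * 1000 = 77200
20*log10(77200) = 97.7523 dB
TL = 97.7523 - 47.3 = 50.452 dB


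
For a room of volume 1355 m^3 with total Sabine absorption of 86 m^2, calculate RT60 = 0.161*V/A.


RT60 = 0.161 * 1355 / 86 = 2.5367 s


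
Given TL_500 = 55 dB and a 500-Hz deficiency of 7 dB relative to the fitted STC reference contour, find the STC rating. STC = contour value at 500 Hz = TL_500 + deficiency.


By ASTM E413, STC = value of the fitted reference contour at 500 Hz.
Contour value at 500 Hz = TL_500 + deficiency = 55 + 7 = 62
STC = 62


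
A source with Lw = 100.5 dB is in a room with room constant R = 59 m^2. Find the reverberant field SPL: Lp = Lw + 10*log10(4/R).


4/R = 4/59 = 0.0677966
Lp = 100.5 + 10*log10(0.0677966) = 88.812 dB


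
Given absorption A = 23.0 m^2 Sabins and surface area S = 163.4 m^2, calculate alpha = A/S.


Absorption coefficient = absorbed power / incident power
alpha = A / S = 23.0 / 163.4 = 0.14076


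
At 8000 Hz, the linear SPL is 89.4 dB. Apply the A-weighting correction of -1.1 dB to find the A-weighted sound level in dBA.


A-weighting table: 8000 Hz -> -1.1 dB correction
SPL_A = SPL + correction = 89.4 + (-1.1) = 88.3 dBA


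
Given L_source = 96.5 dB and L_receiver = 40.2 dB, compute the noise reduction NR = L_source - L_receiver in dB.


NR = L_source - L_receiver (difference between source and receiving room levels)
NR = 96.5 - 40.2 = 56.3 dB


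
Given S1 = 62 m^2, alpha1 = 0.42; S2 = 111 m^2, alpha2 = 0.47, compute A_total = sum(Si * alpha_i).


62 * 0.42 = 26.04
111 * 0.47 = 52.17
A_total = 26.04 + 52.17 = 78.21 m^2


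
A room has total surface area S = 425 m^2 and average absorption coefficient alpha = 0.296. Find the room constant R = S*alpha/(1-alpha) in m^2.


R = 425 * 0.296 / (1 - 0.296) = 178.69 m^2


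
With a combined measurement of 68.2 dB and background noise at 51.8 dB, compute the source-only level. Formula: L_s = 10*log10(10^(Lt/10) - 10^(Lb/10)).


10^(68.2/10) = 6.60693e+06
10^(51.8/10) = 151356
Difference = 6.60693e+06 - 151356 = 6.45557e+06
L_source = 10*log10(6.45557e+06) = 68.099 dB


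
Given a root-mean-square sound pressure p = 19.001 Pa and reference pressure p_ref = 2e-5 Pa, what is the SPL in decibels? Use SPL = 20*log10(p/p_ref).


p / p_ref = 19.001 / 2e-5 = 950050
SPL = 20 * log10(950050) = 119.55 dB


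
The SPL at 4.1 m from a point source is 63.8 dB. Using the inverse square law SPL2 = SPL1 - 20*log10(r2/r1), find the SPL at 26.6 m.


r2/r1 = 26.6/4.1 = 6.4878
Correction = 20*log10(6.4878) = 16.2419 dB
SPL2 = 63.8 - 16.2419 = 47.558 dB


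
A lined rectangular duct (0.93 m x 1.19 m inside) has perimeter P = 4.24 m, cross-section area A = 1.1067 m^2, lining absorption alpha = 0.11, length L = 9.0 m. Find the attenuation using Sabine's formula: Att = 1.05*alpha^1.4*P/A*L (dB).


alpha^1.4 = 0.11^1.4 = 0.0454935
Attenuation rate = 1.05 * alpha^1.4 * P / A
= 1.05 * 0.0454935 * 4.24 / 1.1067 = 0.18301 dB/m
Total Att = 0.18301 * 9.0 = 1.6471 dB


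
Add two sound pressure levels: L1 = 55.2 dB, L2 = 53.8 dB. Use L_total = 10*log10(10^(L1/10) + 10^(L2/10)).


10^(55.2/10) = 331131
10^(53.8/10) = 239883
Sum = 331131 + 239883 = 571014
L_total = 10*log10(571014) = 57.566 dB


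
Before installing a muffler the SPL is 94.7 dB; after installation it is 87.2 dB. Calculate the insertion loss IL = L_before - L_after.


Insertion loss = SPL without muffler - SPL with muffler
IL = 94.7 - 87.2 = 7.5 dB


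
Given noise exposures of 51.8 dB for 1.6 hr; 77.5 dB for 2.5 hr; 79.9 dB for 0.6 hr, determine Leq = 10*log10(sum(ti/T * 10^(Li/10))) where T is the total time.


T_total = 1.6 + 2.5 + 0.6 = 4.7 hr
(1.6/4.7) * 10^(51.8/10) = 51525.5
(2.5/4.7) * 10^(77.5/10) = 2.99118e+07
(0.6/4.7) * 10^(79.9/10) = 1.24754e+07
Sum = 51525.5 + 2.99118e+07 + 1.24754e+07 = 4.24387e+07
Leq = 10*log10(4.24387e+07) = 76.278 dB


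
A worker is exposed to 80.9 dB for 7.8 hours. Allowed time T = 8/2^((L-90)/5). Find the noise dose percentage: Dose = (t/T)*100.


T_allowed = 8 / 2^((80.9 - 90)/5) = 28.2465 hr
Dose = 7.8 / 28.2465 * 100 = 27.614 %


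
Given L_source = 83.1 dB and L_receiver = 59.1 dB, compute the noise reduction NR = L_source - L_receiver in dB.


NR = L_source - L_receiver (difference between source and receiving room levels)
NR = 83.1 - 59.1 = 24 dB


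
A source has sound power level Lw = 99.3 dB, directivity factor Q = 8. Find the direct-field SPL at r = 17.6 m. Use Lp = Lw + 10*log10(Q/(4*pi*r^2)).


4*pi*r^2 = 4*pi*17.6^2 = 3892.56 m^2
Q / (4*pi*r^2) = 8 / 3892.56 = 0.0020552
Lp = 99.3 + 10*log10(0.0020552) = 72.429 dB


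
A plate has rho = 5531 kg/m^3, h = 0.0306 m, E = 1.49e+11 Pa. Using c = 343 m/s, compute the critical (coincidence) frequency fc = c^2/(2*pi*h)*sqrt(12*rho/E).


12*rho/E = 12*5531/1.49e+11 = 4.4545e-07
sqrt(12*rho/E) = sqrt(4.4545e-07) = 0.00066742
c^2/(2*pi*h) = 343^2/(2*pi*0.0306) = 611909
fc = 611909 * 0.00066742 = 408.4 Hz


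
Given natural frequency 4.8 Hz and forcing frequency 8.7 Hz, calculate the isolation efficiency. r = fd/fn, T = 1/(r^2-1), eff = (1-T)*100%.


r = 8.7 / 4.8 = 1.8125
r^2 - 1 = 1.8125^2 - 1 = 2.28516
T = 1/2.28516 = 0.437606
Efficiency = (1 - 0.437606)*100 = 56.239 %


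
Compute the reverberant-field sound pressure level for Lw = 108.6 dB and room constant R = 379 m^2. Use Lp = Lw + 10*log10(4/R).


4/R = 4/379 = 0.0105541
Lp = 108.6 + 10*log10(0.0105541) = 88.834 dB


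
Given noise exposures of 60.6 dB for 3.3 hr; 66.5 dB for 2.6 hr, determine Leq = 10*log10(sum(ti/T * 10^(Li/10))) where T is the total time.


T_total = 3.3 + 2.6 = 5.9 hr
(3.3/5.9) * 10^(60.6/10) = 642188
(2.6/5.9) * 10^(66.5/10) = 1.96844e+06
Sum = 642188 + 1.96844e+06 = 2.61063e+06
Leq = 10*log10(2.61063e+06) = 64.167 dB


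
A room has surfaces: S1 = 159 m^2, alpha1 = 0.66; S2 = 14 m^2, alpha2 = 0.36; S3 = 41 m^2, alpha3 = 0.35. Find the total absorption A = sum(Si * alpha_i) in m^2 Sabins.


159 * 0.66 = 104.94
14 * 0.36 = 5.04
41 * 0.35 = 14.35
A_total = 104.94 + 5.04 + 14.35 = 124.33 m^2


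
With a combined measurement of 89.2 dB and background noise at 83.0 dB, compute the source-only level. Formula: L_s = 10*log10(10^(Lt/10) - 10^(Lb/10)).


10^(89.2/10) = 8.31764e+08
10^(83.0/10) = 1.99526e+08
Difference = 8.31764e+08 - 1.99526e+08 = 6.32238e+08
L_source = 10*log10(6.32238e+08) = 88.009 dB


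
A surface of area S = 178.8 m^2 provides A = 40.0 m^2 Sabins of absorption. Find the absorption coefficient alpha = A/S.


Absorption coefficient = absorbed power / incident power
alpha = A / S = 40.0 / 178.8 = 0.22371


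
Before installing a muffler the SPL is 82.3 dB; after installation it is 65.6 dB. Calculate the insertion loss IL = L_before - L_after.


Insertion loss = SPL without muffler - SPL with muffler
IL = 82.3 - 65.6 = 16.7 dB


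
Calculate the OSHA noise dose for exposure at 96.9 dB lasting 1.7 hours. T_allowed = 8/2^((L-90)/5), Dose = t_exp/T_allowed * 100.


T_allowed = 8 / 2^((96.9 - 90)/5) = 3.07375 hr
Dose = 1.7 / 3.07375 * 100 = 55.307 %


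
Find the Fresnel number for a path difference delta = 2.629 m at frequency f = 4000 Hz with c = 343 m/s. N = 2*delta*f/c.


N = 2*delta*f/c = 2*delta/lambda, where lambda = c/f
lambda = 343 / 4000 = 0.08575 m
N = 2 * 2.629 / 0.08575 = 61.318


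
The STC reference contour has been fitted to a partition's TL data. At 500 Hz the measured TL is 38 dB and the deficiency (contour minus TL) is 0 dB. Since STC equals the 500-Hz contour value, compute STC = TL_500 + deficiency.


By ASTM E413, STC = value of the fitted reference contour at 500 Hz.
Contour value at 500 Hz = TL_500 + deficiency = 38 + 0 = 38
STC = 38


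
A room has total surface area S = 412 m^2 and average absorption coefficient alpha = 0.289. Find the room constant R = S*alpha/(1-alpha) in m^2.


R = 412 * 0.289 / (1 - 0.289) = 167.47 m^2


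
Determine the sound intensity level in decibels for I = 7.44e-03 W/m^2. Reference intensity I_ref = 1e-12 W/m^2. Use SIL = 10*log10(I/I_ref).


I / I_ref = 7.44e-03 / 1e-12 = 7.44e+09
SIL = 10 * log10(7.44e+09) = 98.716 dB


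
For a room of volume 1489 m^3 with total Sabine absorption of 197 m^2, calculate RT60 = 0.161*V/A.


RT60 = 0.161 * 1489 / 197 = 1.2169 s


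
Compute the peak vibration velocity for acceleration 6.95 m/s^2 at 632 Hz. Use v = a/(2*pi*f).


omega = 2*pi*f = 2*pi*632 = 3970.97 rad/s
v = a / omega = 6.95 / 3970.97 = 0.0017502 m/s


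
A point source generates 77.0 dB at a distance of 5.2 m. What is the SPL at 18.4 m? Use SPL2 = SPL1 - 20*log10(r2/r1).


r2/r1 = 18.4/5.2 = 3.53846
Correction = 20*log10(3.53846) = 10.9763 dB
SPL2 = 77.0 - 10.9763 = 66.024 dB


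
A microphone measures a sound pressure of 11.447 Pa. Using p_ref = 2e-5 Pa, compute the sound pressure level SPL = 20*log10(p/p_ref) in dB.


p / p_ref = 11.447 / 2e-5 = 572350
SPL = 20 * log10(572350) = 115.15 dB


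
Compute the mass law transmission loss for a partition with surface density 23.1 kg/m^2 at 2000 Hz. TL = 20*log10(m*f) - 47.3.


m * f = 23.1 * 2000 = 46200
20*log10(46200) = 93.2928 dB
TL = 93.2928 - 47.3 = 45.993 dB


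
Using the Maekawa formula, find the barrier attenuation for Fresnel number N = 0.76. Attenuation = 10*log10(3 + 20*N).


3 + 20*N = 3 + 20*0.76 = 18.2
Att = 10*log10(18.2) = 12.601 dB


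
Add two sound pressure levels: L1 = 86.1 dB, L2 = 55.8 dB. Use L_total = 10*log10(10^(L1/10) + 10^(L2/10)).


10^(86.1/10) = 4.0738e+08
10^(55.8/10) = 380189
Sum = 4.0738e+08 + 380189 = 4.0776e+08
L_total = 10*log10(4.0776e+08) = 86.104 dB


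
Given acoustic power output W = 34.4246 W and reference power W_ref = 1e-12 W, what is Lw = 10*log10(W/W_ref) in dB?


W / W_ref = 34.4246 / 1e-12 = 3.44246e+13
Lw = 10 * log10(3.44246e+13) = 135.37 dB


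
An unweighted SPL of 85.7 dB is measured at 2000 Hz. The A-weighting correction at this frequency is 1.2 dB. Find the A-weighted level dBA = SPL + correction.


A-weighting table: 2000 Hz -> 1.2 dB correction
SPL_A = SPL + correction = 85.7 + (1.2) = 86.9 dBA


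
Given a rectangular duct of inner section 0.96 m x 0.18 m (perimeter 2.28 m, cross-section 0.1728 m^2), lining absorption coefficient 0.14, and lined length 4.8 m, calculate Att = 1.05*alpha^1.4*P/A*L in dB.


alpha^1.4 = 0.14^1.4 = 0.0637645
Attenuation rate = 1.05 * alpha^1.4 * P / A
= 1.05 * 0.0637645 * 2.28 / 0.1728 = 0.883404 dB/m
Total Att = 0.883404 * 4.8 = 4.2403 dB


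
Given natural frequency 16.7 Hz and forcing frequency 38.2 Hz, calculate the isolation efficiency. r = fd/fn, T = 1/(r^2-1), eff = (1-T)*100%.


r = 38.2 / 16.7 = 2.28743
r^2 - 1 = 2.28743^2 - 1 = 4.23234
T = 1/4.23234 = 0.236276
Efficiency = (1 - 0.236276)*100 = 76.372 %


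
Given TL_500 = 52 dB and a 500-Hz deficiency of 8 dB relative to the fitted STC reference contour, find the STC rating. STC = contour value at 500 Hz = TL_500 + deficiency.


By ASTM E413, STC = value of the fitted reference contour at 500 Hz.
Contour value at 500 Hz = TL_500 + deficiency = 52 + 8 = 60
STC = 60


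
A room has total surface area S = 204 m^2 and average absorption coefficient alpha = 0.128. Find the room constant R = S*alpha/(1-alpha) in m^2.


R = 204 * 0.128 / (1 - 0.128) = 29.945 m^2


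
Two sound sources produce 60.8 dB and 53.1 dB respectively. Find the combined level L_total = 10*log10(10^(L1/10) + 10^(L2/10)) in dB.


10^(60.8/10) = 1.20226e+06
10^(53.1/10) = 204174
Sum = 1.20226e+06 + 204174 = 1.40643e+06
L_total = 10*log10(1.40643e+06) = 61.481 dB


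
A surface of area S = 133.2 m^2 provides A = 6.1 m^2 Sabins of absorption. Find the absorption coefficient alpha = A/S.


Absorption coefficient = absorbed power / incident power
alpha = A / S = 6.1 / 133.2 = 0.045796


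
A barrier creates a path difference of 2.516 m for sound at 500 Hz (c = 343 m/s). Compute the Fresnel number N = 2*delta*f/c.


N = 2*delta*f/c = 2*delta/lambda, where lambda = c/f
lambda = 343 / 500 = 0.686 m
N = 2 * 2.516 / 0.686 = 7.3353
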